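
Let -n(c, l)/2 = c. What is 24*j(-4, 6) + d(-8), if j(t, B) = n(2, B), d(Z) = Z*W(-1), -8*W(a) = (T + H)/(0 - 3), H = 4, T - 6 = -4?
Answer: -98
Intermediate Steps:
T = 2 (T = 6 - 4 = 2)
n(c, l) = -2*c
W(a) = 1/4 (W(a) = -(2 + 4)/(8*(0 - 3)) = -3/(4*(-3)) = -3*(-1)/(4*3) = -1/8*(-2) = 1/4)
d(Z) = Z/4 (d(Z) = Z*(1/4) = Z/4)
j(t, B) = -4 (j(t, B) = -2*2 = -4)
24*j(-4, 6) + d(-8) = 24*(-4) + (1/4)*(-8) = -96 - 2 = -98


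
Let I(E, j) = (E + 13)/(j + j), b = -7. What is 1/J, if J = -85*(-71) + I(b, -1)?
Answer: 1/6032 ≈ 0.00016578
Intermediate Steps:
I(E, j) = (13 + E)/(2*j) (I(E, j) = (13 + E)/((2*j)) = (13 + E)*(1/(2*j)) = (13 + E)/(2*j))
J = 6032 (J = -85*(-71) + (½)*(13 - 7)/(-1) = 6035 + (½)*(-1)*6 = 6035 - 3 = 6032)
1/J = 1/6032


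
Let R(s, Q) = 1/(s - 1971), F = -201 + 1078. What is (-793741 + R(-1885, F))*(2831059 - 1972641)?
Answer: -1313665091460073/1928 ≈ -6.8136e+11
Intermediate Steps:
F = 877
R(s, Q) = 1/(-1971 + s)
(-793741 + R(-1885, F))*(2831059 - 1972641) = (-793741 + 1/(-1971 - 1885))*(2831059 - 1972641) = (-793741 + 1/(-3856))*858418 = (-793741 - 1/3856)*858418 = -3060665297/3856*858418 = -1313665091460073/1928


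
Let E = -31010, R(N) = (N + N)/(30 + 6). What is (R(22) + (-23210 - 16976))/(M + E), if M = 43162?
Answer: -361663/109368 ≈ -3.3068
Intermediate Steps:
R(N) = N/18 (R(N) = (2*N)/36 = (2*N)*(1/36) = N/18)
(R(22) + (-23210 - 16976))/(M + E) = ((1/18)*22 + (-23210 - 16976))/(43162 - 31010) = (11/9 - 40186)/12152 = -361663/9*1/12152 = -361663/109368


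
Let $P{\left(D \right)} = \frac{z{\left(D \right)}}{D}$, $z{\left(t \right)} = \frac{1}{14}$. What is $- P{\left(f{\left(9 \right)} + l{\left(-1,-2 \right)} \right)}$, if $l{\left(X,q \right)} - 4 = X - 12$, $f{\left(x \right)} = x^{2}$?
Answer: $- \frac{1}{1008} \approx -0.00099206$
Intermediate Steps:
$l{\left(X,q \right)} = -8 + X$ ($l{\left(X,q \right)} = 4 + \left(X - 12\right) = 4 + \left(-12 + X\right) = -8 + X$)
$z{\left(t \right)} = \frac{1}{14}$
$P{\left(D \right)} = \frac{1}{14 D}$
$- P{\left(f{\left(9 \right)} + l{\left(-1,-2 \right)} \right)} = - \frac{1}{14 \left(9^{2} - 9\right)} = - \frac{1}{14 \left(81 - 9\right)} = - \frac{1}{14 \cdot 72} = \left(-1\right) \frac{1}{1008} = - \frac{1}{1008}$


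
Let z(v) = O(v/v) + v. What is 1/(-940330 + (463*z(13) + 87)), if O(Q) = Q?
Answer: -1/933761 ≈ -1.0709e-6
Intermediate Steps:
z(v) = 1 + v (z(v) = v/v + v = 1 + v)
1/(-940330 + (463*z(13) + 87)) = 1/(-940330 + (463*(1 + 13) + 87)) = 1/(-940330 + (463*14 + 87)) = 1/(-940330 + (6482 + 87)) = 1/(-940330 + 6569) = 1/(-933761) = -1/933761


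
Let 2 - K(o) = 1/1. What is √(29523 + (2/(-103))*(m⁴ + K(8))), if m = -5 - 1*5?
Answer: √311149301/103 ≈ 171.26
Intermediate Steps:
K(o) = 1 (K(o) = 2 - 1/1 = 2 - 1*1 = 2 - 1 = 1)
m = -10 (m = -5 - 5 = -10)
√(29523 + (2/(-103))*(m⁴ + K(8))) = √(29523 + (2/(-103))*((-10)⁴ + 1)) = √(29523 + (2*(-1/103))*(10000 + 1)) = √(29523 - 2/103*10001) = √(29523 - 20002/103) = √(3020867/103) = √311149301/103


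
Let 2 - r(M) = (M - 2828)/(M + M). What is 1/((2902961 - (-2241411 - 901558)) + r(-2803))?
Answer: 5606/33893489161 ≈ 1.6540e-7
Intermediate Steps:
r(M) = 2 - (-2828 + M)/(2*M) (r(M) = 2 - (M - 2828)/(M + M) = 2 - (-2828 + M)/(2*M))
1/((2902961 - (-2241411 - 901558)) + r(-2803)) = 1/((2902961 - (-2241411 - 901558)) + (3/2 + 1414/(-2803))) = 1/((2902961 - 1*(-3142969)) + (3/2 + 1414*(-1/2803))) = 1/((2902961 + 3142969) + (3/2 - 1414/2803)) = 1/(6045930 + 5581/5606) = 1/(33893489161/5606) = 5606/33893489161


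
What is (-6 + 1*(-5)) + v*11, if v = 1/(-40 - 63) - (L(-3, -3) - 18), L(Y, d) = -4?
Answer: 23782/103 ≈ 230.89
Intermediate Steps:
v = 2265/103 (v = 1/(-40 - 63) - (-4 - 18) = 1/(-103) - 1*(-22) = -1/103 + 22 = 2265/103 ≈ 21.990)
(-6 + 1*(-5)) + v*11 = (-6 + 1*(-5)) + (2265/103)*11 = (-6 - 5) + 24915/103 = -11 + 24915/103 = 23782/103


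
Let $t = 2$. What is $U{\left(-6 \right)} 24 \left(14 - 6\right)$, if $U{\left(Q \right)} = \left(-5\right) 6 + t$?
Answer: $-5376$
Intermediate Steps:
$U{\left(Q \right)} = -28$ ($U{\left(Q \right)} = \left(-5\right) 6 + 2 = -30 + 2 = -28$)
$U{\left(-6 \right)} 24 \left(14 - 6\right) = - 28 \cdot 24 \left(14 - 6\right) = - 28 \cdot 24 \cdot 8 = \left(-28\right) 192 = -5376$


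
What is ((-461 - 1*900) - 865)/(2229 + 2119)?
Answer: -1113/2174 ≈ -0.51196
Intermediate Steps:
((-461 - 1*900) - 865)/(2229 + 2119) = ((-461 - 900) - 865)/4348 = (-1361 - 865)*(1/4348) = -2226*1/4348 = -1113/2174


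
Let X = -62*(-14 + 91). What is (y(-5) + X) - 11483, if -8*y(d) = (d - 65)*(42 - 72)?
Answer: -33039/2 ≈ -16520.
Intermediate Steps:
X = -4774 (X = -62*77 = -4774)
y(d) = -975/4 + 15*d/4 (y(d) = -(d - 65)*(42 - 72)/8 = -(-65 + d)*(-30)/8 = -(1950 - 30*d)/8 = -975/4 + 15*d/4)
(y(-5) + X) - 11483 = ((-975/4 + (15/4)*(-5)) - 4774) - 11483 = ((-975/4 - 75/4) - 4774) - 11483 = (-525/2 - 4774) - 11483 = -10073/2 - 11483 = -33039/2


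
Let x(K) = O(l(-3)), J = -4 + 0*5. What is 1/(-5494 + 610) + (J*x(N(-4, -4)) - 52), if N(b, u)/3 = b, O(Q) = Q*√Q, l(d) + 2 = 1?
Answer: -253969/4884 + 4*I ≈ -52.0 + 4.0*I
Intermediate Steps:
l(d) = -1 (l(d) = -2 + 1 = -1)
O(Q) = Q^(3/2)
N(b, u) = 3*b
J = -4 (J = -4 + 0 = -4)
x(K) = -I (x(K) = (-1)^(3/2) = -I)
1/(-5494 + 610) + (J*x(N(-4, -4)) - 52) = 1/(-5494 + 610) + (-(-4)*I - 52) = 1/(-4884) + (4*I - 52) = -1/4884 + (-52 + 4*I) = -253969/4884 + 4*I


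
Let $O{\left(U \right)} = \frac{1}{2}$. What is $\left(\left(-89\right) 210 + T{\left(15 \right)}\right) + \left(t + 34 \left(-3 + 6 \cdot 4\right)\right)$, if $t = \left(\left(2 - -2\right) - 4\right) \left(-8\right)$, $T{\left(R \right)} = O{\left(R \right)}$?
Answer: $- \frac{35951}{2} \approx -17976.0$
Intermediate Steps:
$O{\left(U \right)} = \frac{1}{2}$
$T{\left(R \right)} = \frac{1}{2}$
$t = 0$ ($t = \left(\left(2 + 2\right) - 4\right) \left(-8\right) = \left(4 - 4\right) \left(-8\right) = 0 \left(-8\right) = 0$)
$\left(\left(-89\right) 210 + T{\left(15 \right)}\right) + \left(t + 34 \left(-3 + 6 \cdot 4\right)\right) = \left(\left(-89\right) 210 + \frac{1}{2}\right) + \left(0 + 34 \left(-3 + 6 \cdot 4\right)\right) = \left(-18690 + \frac{1}{2}\right) + \left(0 + 34 \left(-3 + 24\right)\right) = - \frac{37379}{2} + \left(0 + 34 \cdot 21\right) = - \frac{37379}{2} + \left(0 + 714\right) = - \frac{37379}{2} + 714 = - \frac{35951}{2}$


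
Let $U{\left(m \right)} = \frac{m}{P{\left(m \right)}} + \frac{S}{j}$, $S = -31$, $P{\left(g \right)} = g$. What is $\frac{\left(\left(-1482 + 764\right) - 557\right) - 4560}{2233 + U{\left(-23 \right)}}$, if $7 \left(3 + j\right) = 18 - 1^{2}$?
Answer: $- \frac{7780}{3051} \approx -2.55$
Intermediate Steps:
$j = - \frac{4}{7}$ ($j = -3 + \frac{18 - 1^{2}}{7} = -3 + \frac{18 - 1}{7} = -3 + \frac{1}{7} \cdot 17 = -3 + \frac{17}{7} = - \frac{4}{7} \approx -0.57143$)
$U{\left(m \right)} = \frac{221}{4}$ ($U{\left(m \right)} = \frac{m}{m} - \frac{31}{- \frac{4}{7}} = 1 - - \frac{217}{4} = 1 + \frac{217}{4} = \frac{221}{4}$)
$\frac{\left(\left(-1482 + 764\right) - 557\right) - 4560}{2233 + U{\left(-23 \right)}} = \frac{\left(\left(-1482 + 764\right) - 557\right) - 4560}{2233 + \frac{221}{4}} = \frac{\left(-718 - 557\right) - 4560}{\frac{9153}{4}} = \left(-1275 - 4560\right) \frac{4}{9153} = \left(-5835\right) \frac{4}{9153} = - \frac{7780}{3051}$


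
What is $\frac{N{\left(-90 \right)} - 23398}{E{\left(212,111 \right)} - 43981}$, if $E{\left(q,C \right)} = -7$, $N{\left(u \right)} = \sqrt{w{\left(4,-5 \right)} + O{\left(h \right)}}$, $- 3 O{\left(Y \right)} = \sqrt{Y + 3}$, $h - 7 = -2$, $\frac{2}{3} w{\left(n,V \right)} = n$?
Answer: $\frac{11699}{21994} - \frac{\sqrt{54 - 6 \sqrt{2}}}{131964} \approx 0.53187$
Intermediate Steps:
$w{\left(n,V \right)} = \frac{3 n}{2}$
$h = 5$ ($h = 7 - 2 = 5$)
$O{\left(Y \right)} = - \frac{\sqrt{3 + Y}}{3}$ ($O{\left(Y \right)} = - \frac{\sqrt{Y + 3}}{3} = - \frac{\sqrt{3 + Y}}{3}$)
$N{\left(u \right)} = \sqrt{6 - \frac{2 \sqrt{2}}{3}}$ ($N{\left(u \right)} = \sqrt{\frac{3}{2} \cdot 4 - \frac{\sqrt{3 + 5}}{3}} = \sqrt{6 - \frac{\sqrt{8}}{3}} = \sqrt{6 - \frac{2 \sqrt{2}}{3}}$)
$\frac{N{\left(-90 \right)} - 23398}{E{\left(212,111 \right)} - 43981} = \frac{\frac{\sqrt{54 - 6 \sqrt{2}}}{3} - 23398}{-7 - 43981} = \frac{-23398 + \frac{\sqrt{54 - 6 \sqrt{2}}}{3}}{-43988} = \left(-23398 + \frac{\sqrt{54 - 6 \sqrt{2}}}{3}\right) \left(- \frac{1}{43988}\right) = \frac{11699}{21994} - \frac{\sqrt{54 - 6 \sqrt{2}}}{131964}$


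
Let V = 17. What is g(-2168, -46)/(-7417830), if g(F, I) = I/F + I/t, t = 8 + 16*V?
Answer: 1357/70358117550 ≈ 1.9287e-8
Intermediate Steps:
t = 280 (t = 8 + 16*17 = 8 + 272 = 280)
g(F, I) = I/280 + I/F (g(F, I) = I/F + I/280 = I/280 + I/F)
g(-2168, -46)/(-7417830) = ((1/280)*(-46) - 46/(-2168))/(-7417830) = (-23/140 - 46*(-1/2168))*(-1/7417830) = (-23/140 + 23/1084)*(-1/7417830) = -1357/9485*(-1/7417830) = 1357/70358117550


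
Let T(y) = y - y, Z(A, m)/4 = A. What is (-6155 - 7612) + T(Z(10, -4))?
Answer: -13767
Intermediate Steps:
Z(A, m) = 4*A
T(y) = 0
(-6155 - 7612) + T(Z(10, -4)) = (-6155 - 7612) + 0 = -13767 + 0 = -13767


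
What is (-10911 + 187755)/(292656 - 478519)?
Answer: -176844/185863 ≈ -0.95148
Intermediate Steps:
(-10911 + 187755)/(292656 - 478519) = 176844/(-185863) = 176844*(-1/185863) = -176844/185863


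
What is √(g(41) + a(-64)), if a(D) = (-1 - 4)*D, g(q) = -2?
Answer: √318 ≈ 17.833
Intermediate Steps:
a(D) = -5*D
√(g(41) + a(-64)) = √(-2 - 5*(-64)) = √(-2 + 320) = √318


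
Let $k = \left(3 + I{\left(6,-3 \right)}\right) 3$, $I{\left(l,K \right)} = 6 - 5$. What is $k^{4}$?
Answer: $20736$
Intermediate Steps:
$I{\left(l,K \right)} = 1$ ($I{\left(l,K \right)} = 6 - 5 = 1$)
$k = 12$ ($k = \left(3 + 1\right) 3 = 4 \cdot 3 = 12$)
$k^{4} = 12^{4} = 20736$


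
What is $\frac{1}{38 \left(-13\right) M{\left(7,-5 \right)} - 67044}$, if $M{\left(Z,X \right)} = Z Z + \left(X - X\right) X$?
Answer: $- \frac{1}{91250} \approx -1.0959 \cdot 10^{-5}$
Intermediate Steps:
$M{\left(Z,X \right)} = Z^{2}$ ($M{\left(Z,X \right)} = Z^{2} + 0 X = Z^{2} + 0 = Z^{2}$)
$\frac{1}{38 \left(-13\right) M{\left(7,-5 \right)} - 67044} = \frac{1}{38 \left(-13\right) 7^{2} - 67044} = \frac{1}{\left(-494\right) 49 - 67044} = \frac{1}{-24206 - 67044} = \frac{1}{-91250} = - \frac{1}{91250}$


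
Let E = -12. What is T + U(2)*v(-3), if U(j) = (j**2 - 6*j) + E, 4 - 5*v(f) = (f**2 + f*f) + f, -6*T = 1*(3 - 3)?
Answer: 44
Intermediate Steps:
T = 0 (T = -(3 - 3)/6 = -0/6 = -1/6*0 = 0)
v(f) = 4/5 - 2*f**2/5 - f/5 (v(f) = 4/5 - ((f**2 + f*f) + f)/5 = 4/5 - ((f**2 + f**2) + f)/5 = 4/5 - (2*f**2 + f)/5 = 4/5 - (f + 2*f**2)/5 = 4/5 + (-2*f**2/5 - f/5) = 4/5 - 2*f**2/5 - f/5)
U(j) = -12 + j**2 - 6*j (U(j) = (j**2 - 6*j) - 12 = -12 + j**2 - 6*j)
T + U(2)*v(-3) = 0 + (-12 + 2**2 - 6*2)*(4/5 - 2/5*(-3)**2 - 1/5*(-3)) = 0 + (-12 + 4 - 12)*(4/5 - 2/5*9 + 3/5) = 0 - 20*(4/5 - 18/5 + 3/5) = 0 - 20*(-11/5) = 0 + 44 = 44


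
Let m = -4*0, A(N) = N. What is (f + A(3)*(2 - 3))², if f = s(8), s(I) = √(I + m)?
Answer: 17 - 12*√2 ≈ 0.029437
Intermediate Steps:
m = 0
s(I) = √I (s(I) = √(I + 0) = √I)
f = 2*√2 (f = √8 = 2*√2 ≈ 2.8284)
(f + A(3)*(2 - 3))² = (2*√2 + 3*(2 - 3))² = (2*√2 + 3*(-1))² = (2*√2 - 3)² = (-3 + 2*√2)²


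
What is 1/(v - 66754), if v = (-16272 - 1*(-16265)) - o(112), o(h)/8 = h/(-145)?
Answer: -145/9679449 ≈ -1.4980e-5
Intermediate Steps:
o(h) = -8*h/145 (o(h) = 8*(h/(-145)) = 8*(h*(-1/145)) = 8*(-h/145) = -8*h/145)
v = -119/145 (v = (-16272 - 1*(-16265)) - (-8)*112/145 = (-16272 + 16265) - 1*(-896/145) = -7 + 896/145 = -119/145 ≈ -0.82069)
1/(v - 66754) = 1/(-119/145 - 66754) = 1/(-9679449/145) = -145/9679449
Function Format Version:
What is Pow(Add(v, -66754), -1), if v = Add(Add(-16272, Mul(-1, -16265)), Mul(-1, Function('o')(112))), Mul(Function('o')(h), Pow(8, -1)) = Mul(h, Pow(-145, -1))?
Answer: Rational(-145, 9679449) ≈ -1.4980e-5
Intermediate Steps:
Function('o')(h) = Mul(Rational(-8, 145), h) (Function('o')(h) = Mul(8, Mul(h, Pow(-145, -1))) = Mul(8, Mul(h, Rational(-1, 145))) = Mul(8, Mul(Rational(-1, 145), h)) = Mul(Rational(-8, 145), h))
v = Rational(-119, 145) (v = Add(Add(-16272, Mul(-1, -16265)), Mul(-1, Mul(Rational(-8, 145), 112))) = Add(Add(-16272, 16265), Mul(-1, Rational(-896, 145))) = Add(-7, Rational(896, 145)) = Rational(-119, 145) ≈ -0.82069)
Pow(Add(v, -66754), -1) = Pow(Add(Rational(-119, 145), -66754), -1) = Pow(Rational(-9679449, 145), -1) = Rational(-145, 9679449)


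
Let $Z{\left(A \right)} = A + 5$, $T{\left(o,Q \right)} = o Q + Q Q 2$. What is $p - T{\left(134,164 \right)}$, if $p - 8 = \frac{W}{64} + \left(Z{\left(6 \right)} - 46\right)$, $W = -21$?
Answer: $- \frac{4850901}{64} \approx -75795.0$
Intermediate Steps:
$T{\left(o,Q \right)} = 2 Q^{2} + Q o$ ($T{\left(o,Q \right)} = Q o + Q^{2} \cdot 2 = Q o + 2 Q^{2} = 2 Q^{2} + Q o$)
$Z{\left(A \right)} = 5 + A$
$p = - \frac{1749}{64}$ ($p = 8 + \left(\frac{1}{64} \left(-21\right) + \left(\left(5 + 6\right) - 46\right)\right) = 8 + \left(\frac{1}{64} \left(-21\right) + \left(11 - 46\right)\right) = 8 - \frac{2261}{64} = - \frac{1749}{64} \approx -27.328$)
$p - T{\left(134,164 \right)} = - \frac{1749}{64} - 164 \left(134 + 2 \cdot 164\right) = - \frac{1749}{64} - 164 \left(134 + 328\right) = - \frac{1749}{64} - 164 \cdot 462 = - \frac{1749}{64} - 75768 = - \frac{4850901}{64}$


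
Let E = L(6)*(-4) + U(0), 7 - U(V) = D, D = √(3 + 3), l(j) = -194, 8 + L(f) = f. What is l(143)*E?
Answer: -2910 + 194*√6 ≈ -2434.8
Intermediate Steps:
L(f) = -8 + f
D = √6 ≈ 2.4495
U(V) = 7 - √6
E = 15 - √6 (E = (-8 + 6)*(-4) + (7 - √6) = -2*(-4) + (7 - √6) = 8 + (7 - √6) = 15 - √6 ≈ 12.551)
l(143)*E = -194*(15 - √6) = -2910 + 194*√6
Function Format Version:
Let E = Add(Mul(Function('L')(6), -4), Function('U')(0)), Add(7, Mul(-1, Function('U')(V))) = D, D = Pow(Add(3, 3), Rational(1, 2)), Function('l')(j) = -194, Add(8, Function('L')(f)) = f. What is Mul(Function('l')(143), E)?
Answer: Add(-2910, Mul(194, Pow(6, Rational(1, 2)))) ≈ -2434.8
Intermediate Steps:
Function('L')(f) = Add(-8, f)
D = Pow(6, Rational(1, 2)) ≈ 2.4495
Function('U')(V) = Add(7, Mul(-1, Pow(6, Rational(1, 2))))
E = Add(15, Mul(-1, Pow(6, Rational(1, 2)))) (E = Add(Mul(Add(-8, 6), -4), Add(7, Mul(-1, Pow(6, Rational(1, 2))))) = Add(Mul(-2, -4), Add(7, Mul(-1, Pow(6, Rational(1, 2))))) = Add(8, Add(7, Mul(-1, Pow(6, Rational(1, 2))))) = Add(15, Mul(-1, Pow(6, Rational(1, 2)))) ≈ 12.551)
Mul(Function('l')(143), E) = Mul(-194, Add(15, Mul(-1, Pow(6, Rational(1, 2))))) = Add(-2910, Mul(194, Pow(6, Rational(1, 2))))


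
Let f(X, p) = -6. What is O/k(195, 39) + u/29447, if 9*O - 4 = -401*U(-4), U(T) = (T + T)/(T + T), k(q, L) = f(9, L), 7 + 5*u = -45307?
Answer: 56005339/7950690 ≈ 7.0441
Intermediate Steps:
u = -45314/5 (u = -7/5 + (1/5)*(-45307) = -7/5 - 45307/5 = -45314/5 ≈ -9062.8)
k(q, L) = -6
U(T) = 1 (U(T) = (2*T)/((2*T)) = (2*T)*(1/(2*T)) = 1)
O = -397/9 (O = 4/9 + (-401*1)/9 = 4/9 + (1/9)*(-401) = 4/9 - 401/9 = -397/9 ≈ -44.111)
O/k(195, 39) + u/29447 = -397/9/(-6) - 45314/5/29447 = -397/9*(-1/6) - 45314/5*1/29447 = 397/54 - 45314/147235 = 56005339/7950690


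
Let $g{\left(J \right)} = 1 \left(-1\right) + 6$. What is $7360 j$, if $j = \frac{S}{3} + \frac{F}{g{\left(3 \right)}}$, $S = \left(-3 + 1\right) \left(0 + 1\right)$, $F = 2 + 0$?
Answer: $- \frac{5888}{3} \approx -1962.7$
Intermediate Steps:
$g{\left(J \right)} = 5$ ($g{\left(J \right)} = -1 + 6 = 5$)
$F = 2$
$S = -2$ ($S = \left(-2\right) 1 = -2$)
$j = - \frac{4}{15}$ ($j = - \frac{2}{3} + \frac{2}{5} = - \frac{4}{15} \approx -0.26667$)
$7360 j = 7360 \left(- \frac{4}{15}\right) = - \frac{5888}{3}$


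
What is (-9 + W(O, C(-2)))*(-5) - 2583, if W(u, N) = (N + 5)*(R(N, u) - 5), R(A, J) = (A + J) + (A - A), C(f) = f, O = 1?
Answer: -2448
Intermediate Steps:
R(A, J) = A + J (R(A, J) = (A + J) + 0 = A + J)
W(u, N) = (5 + N)*(-5 + N + u) (W(u, N) = (N + 5)*((N + u) - 5) = (5 + N)*(-5 + N + u))
(-9 + W(O, C(-2)))*(-5) - 2583 = (-9 + (-25 + 5*1 - 2*(-2 + 1)))*(-5) - 2583 = (-9 + (-25 + 5 - 2*(-1)))*(-5) - 2583 = (-9 + (-25 + 5 + 2))*(-5) - 2583 = (-9 - 18)*(-5) - 2583 = -27*(-5) - 2583 = 135 - 2583 = -2448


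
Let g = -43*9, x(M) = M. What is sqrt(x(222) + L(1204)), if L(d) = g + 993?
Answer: 6*sqrt(23) ≈ 28.775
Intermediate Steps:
g = -387
L(d) = 606 (L(d) = -387 + 993 = 606)
sqrt(x(222) + L(1204)) = sqrt(222 + 606) = sqrt(828) = 6*sqrt(23)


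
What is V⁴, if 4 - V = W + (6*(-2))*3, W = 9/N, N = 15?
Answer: 1506138481/625 ≈ 2.4098e+6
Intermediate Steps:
W = ⅗ (W = 9/15 = 9*(1/15) = ⅗ ≈ 0.60000)
V = 197/5 (V = 4 - (⅗ + (6*(-2))*3) = 4 - (⅗ - 12*3) = 4 - (⅗ - 36) = 4 - 1*(-177/5) = 4 + 177/5 = 197/5 ≈ 39.400)
V⁴ = (197/5)⁴ = 1506138481/625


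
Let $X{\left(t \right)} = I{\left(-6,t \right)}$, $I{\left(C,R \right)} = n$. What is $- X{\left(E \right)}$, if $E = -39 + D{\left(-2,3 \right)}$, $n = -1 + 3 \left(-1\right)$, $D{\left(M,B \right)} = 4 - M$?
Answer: $4$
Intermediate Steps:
$n = -4$ ($n = -1 - 3 = -4$)
$I{\left(C,R \right)} = -4$
$E = -33$ ($E = -39 + \left(4 - -2\right) = -39 + \left(4 + 2\right) = -39 + 6 = -33$)
$X{\left(t \right)} = -4$
$- X{\left(E \right)} = \left(-1\right) \left(-4\right) = 4$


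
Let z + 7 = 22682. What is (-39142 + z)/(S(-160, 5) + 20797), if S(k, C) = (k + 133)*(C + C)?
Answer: -16467/20527 ≈ -0.80221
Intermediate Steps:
z = 22675 (z = -7 + 22682 = 22675)
S(k, C) = 2*C*(133 + k) (S(k, C) = (133 + k)*(2*C) = 2*C*(133 + k))
(-39142 + z)/(S(-160, 5) + 20797) = (-39142 + 22675)/(2*5*(133 - 160) + 20797) = -16467/(2*5*(-27) + 20797) = -16467/(-270 + 20797) = -16467/20527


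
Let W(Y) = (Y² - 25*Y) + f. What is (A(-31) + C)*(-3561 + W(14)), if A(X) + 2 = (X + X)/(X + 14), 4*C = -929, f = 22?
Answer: 57909933/68 ≈ 8.5162e+5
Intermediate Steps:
C = -929/4 (C = (¼)*(-929) = -929/4 ≈ -232.25)
A(X) = -2 + 2*X/(14 + X) (A(X) = -2 + (X + X)/(X + 14) = -2 + (2*X)/(14 + X) = -2 + 2*X/(14 + X))
W(Y) = 22 + Y² - 25*Y (W(Y) = (Y² - 25*Y) + 22 = 22 + Y² - 25*Y)
(A(-31) + C)*(-3561 + W(14)) = (-28/(14 - 31) - 929/4)*(-3561 + (22 + 14² - 25*14)) = (-28/(-17) - 929/4)*(-3561 + (22 + 196 - 350)) = (-28*(-1/17) - 929/4)*(-3561 - 132) = (28/17 - 929/4)*(-3693) = -15681/68*(-3693) = 57909933/68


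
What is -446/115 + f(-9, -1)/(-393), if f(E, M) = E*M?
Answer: -58771/15065 ≈ -3.9012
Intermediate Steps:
-446/115 + f(-9, -1)/(-393) = -446/115 - 9*(-1)/(-393) = -446*1/115 + 9*(-1/393) = -446/115 - 3/131 = -58771/15065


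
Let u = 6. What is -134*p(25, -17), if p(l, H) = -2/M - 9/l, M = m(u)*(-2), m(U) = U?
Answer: 1943/75 ≈ 25.907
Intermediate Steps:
M = -12 (M = 6*(-2) = -12)
p(l, H) = 1/6 - 9/l (p(l, H) = -2/(-12) - 9/l = -2*(-1/12) - 9/l = 1/6 - 9/l)
-134*p(25, -17) = -67*(-54 + 25)/(3*25) = -67*(-29)/(3*25) = -134*(-29/150) = 1943/75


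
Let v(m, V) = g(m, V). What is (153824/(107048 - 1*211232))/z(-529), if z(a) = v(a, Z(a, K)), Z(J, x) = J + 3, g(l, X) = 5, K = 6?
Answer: -19228/65115 ≈ -0.29529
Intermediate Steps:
Z(J, x) = 3 + J
v(m, V) = 5
z(a) = 5
(153824/(107048 - 1*211232))/z(-529) = (153824/(107048 - 1*211232))/5 = (153824/(107048 - 211232))*(⅕) = (153824/(-104184))*(⅕) = (153824*(-1/104184))*(⅕) = -19228/13023*⅕ = -19228/65115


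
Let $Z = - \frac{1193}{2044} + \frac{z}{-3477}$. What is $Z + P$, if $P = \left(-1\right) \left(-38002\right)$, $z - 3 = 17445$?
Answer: $\frac{90013315401}{2368996} \approx 37996.0$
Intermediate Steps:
$z = 17448$ ($z = 3 + 17445 = 17448$)
$Z = - \frac{13270591}{2368996}$ ($Z = - \frac{1193}{2044} + \frac{17448}{-3477} = \left(-1193\right) \frac{1}{2044} + 17448 \left(- \frac{1}{3477}\right) = - \frac{1193}{2044} - \frac{5816}{1159} = - \frac{13270591}{2368996} \approx -5.6018$)
$P = 38002$
$Z + P = - \frac{13270591}{2368996} + 38002 = \frac{90013315401}{2368996}$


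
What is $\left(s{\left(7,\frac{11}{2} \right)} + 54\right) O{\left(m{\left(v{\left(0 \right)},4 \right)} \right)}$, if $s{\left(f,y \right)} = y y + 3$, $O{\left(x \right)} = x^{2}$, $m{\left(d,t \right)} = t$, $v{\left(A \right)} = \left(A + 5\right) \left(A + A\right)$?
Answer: $1396$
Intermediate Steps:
$v{\left(A \right)} = 2 A \left(5 + A\right)$ ($v{\left(A \right)} = \left(5 + A\right) 2 A = 2 A \left(5 + A\right)$)
$s{\left(f,y \right)} = 3 + y^{2}$ ($s{\left(f,y \right)} = y^{2} + 3 = 3 + y^{2}$)
$\left(s{\left(7,\frac{11}{2} \right)} + 54\right) O{\left(m{\left(v{\left(0 \right)},4 \right)} \right)} = \left(\left(3 + \left(\frac{11}{2}\right)^{2}\right) + 54\right) 4^{2} = \left(\left(3 + \left(11 \cdot \frac{1}{2}\right)^{2}\right) + 54\right) 16 = \left(\left(3 + \left(\frac{11}{2}\right)^{2}\right) + 54\right) 16 = \left(\left(3 + \frac{121}{4}\right) + 54\right) 16 = \left(\frac{133}{4} + 54\right) 16 = \frac{349}{4} \cdot 16 = 1396$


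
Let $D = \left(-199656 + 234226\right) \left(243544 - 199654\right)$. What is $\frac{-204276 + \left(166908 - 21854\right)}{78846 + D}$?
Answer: $- \frac{29611}{758678073} \approx -3.903 \cdot 10^{-5}$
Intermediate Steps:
$D = 1517277300$ ($D = 34570 \cdot 43890 = 1517277300$)
$\frac{-204276 + \left(166908 - 21854\right)}{78846 + D} = \frac{-204276 + \left(166908 - 21854\right)}{78846 + 1517277300} = \frac{-204276 + \left(166908 - 21854\right)}{1517356146} = \left(-204276 + 145054\right) \frac{1}{1517356146} = \left(-59222\right) \frac{1}{1517356146} = - \frac{29611}{758678073}$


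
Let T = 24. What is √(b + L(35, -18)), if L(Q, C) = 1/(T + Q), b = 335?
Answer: √1166194/59 ≈ 18.303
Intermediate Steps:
L(Q, C) = 1/(24 + Q)
√(b + L(35, -18)) = √(335 + 1/(24 + 35)) = √(335 + 1/59) = √(19766/59) = √1166194/59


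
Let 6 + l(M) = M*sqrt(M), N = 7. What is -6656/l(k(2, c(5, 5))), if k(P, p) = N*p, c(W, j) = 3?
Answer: -13312/3075 - 46592*sqrt(21)/3075 ≈ -73.764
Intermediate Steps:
k(P, p) = 7*p
l(M) = -6 + M**(3/2) (l(M) = -6 + M*sqrt(M) = -6 + M**(3/2))
-6656/l(k(2, c(5, 5))) = -6656/(-6 + (7*3)**(3/2)) = -6656/(-6 + 21**(3/2)) = -6656/(-6 + 21*sqrt(21))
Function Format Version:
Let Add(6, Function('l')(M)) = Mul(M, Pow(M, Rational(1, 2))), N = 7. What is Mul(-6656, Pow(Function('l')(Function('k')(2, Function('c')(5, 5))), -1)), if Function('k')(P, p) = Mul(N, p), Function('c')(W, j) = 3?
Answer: Add(Rational(-13312, 3075), Mul(Rational(-46592, 3075), Pow(21, Rational(1, 2)))) ≈ -73.764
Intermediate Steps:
Function('k')(P, p) = Mul(7, p)
Function('l')(M) = Add(-6, Pow(M, Rational(3, 2))) (Function('l')(M) = Add(-6, Mul(M, Pow(M, Rational(1, 2)))) = Add(-6, Pow(M, Rational(3, 2))))
Mul(-6656, Pow(Function('l')(Function('k')(2, Function('c')(5, 5))), -1)) = Mul(-6656, Pow(Add(-6, Pow(Mul(7, 3), Rational(3, 2))), -1)) = Mul(-6656, Pow(Add(-6, Pow(21, Rational(3, 2))), -1)) = Mul(-6656, Pow(Add(-6, Mul(21, Pow(21, Rational(1, 2)))), -1))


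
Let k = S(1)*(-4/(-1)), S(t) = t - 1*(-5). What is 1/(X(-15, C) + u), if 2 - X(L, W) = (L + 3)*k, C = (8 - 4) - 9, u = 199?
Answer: 1/489 ≈ 0.0020450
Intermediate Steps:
S(t) = 5 + t (S(t) = t + 5 = 5 + t)
C = -5 (C = 4 - 9 = -5)
k = 24 (k = (5 + 1)*(-4/(-1)) = 6*(-4*(-1)) = 6*4 = 24)
X(L, W) = -70 - 24*L (X(L, W) = 2 - (L + 3)*24 = 2 - (3 + L)*24 = 2 - (72 + 24*L) = 2 + (-72 - 24*L) = -70 - 24*L)
1/(X(-15, C) + u) = 1/((-70 - 24*(-15)) + 199) = 1/((-70 + 360) + 199) = 1/(290 + 199) = 1/489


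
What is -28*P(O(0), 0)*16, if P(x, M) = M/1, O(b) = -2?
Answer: 0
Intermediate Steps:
P(x, M) = M (P(x, M) = M*1 = M)
-28*P(O(0), 0)*16 = -28*0*16 = 0*16 = 0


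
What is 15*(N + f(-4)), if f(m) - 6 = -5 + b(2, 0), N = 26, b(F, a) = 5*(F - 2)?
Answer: 405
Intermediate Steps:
b(F, a) = -10 + 5*F (b(F, a) = 5*(-2 + F) = -10 + 5*F)
f(m) = 1 (f(m) = 6 + (-5 + (-10 + 5*2)) = 6 + (-5 + (-10 + 10)) = 6 + (-5 + 0) = 6 - 5 = 1)
15*(N + f(-4)) = 15*(26 + 1) = 15*27 = 405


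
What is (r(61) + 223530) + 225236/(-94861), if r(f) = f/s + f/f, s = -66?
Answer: 1399468044509/6260826 ≈ 2.2353e+5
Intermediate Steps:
r(f) = 1 - f/66 (r(f) = f/(-66) + f/f = f*(-1/66) + 1 = -f/66 + 1 = 1 - f/66)
(r(61) + 223530) + 225236/(-94861) = ((1 - 1/66*61) + 223530) + 225236/(-94861) = ((1 - 61/66) + 223530) + 225236*(-1/94861) = (5/66 + 223530) - 225236/94861 = 14752985/66 - 225236/94861 = 1399468044509/6260826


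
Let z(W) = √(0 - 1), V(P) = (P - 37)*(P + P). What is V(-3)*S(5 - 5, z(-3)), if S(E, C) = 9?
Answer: 2160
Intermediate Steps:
V(P) = 2*P*(-37 + P) (V(P) = (-37 + P)*(2*P) = 2*P*(-37 + P))
z(W) = I (z(W) = √(-1) = I)
V(-3)*S(5 - 5, z(-3)) = (2*(-3)*(-37 - 3))*9 = (2*(-3)*(-40))*9 = 240*9 = 2160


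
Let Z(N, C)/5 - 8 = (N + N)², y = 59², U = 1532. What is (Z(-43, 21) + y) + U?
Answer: 42033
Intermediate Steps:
y = 3481
Z(N, C) = 40 + 20*N² (Z(N, C) = 40 + 5*(N + N)² = 40 + 5*(2*N)² = 40 + 5*(4*N²) = 40 + 20*N²)
(Z(-43, 21) + y) + U = ((40 + 20*(-43)²) + 3481) + 1532 = ((40 + 20*1849) + 3481) + 1532 = ((40 + 36980) + 3481) + 1532 = (37020 + 3481) + 1532 = 40501 + 1532 = 42033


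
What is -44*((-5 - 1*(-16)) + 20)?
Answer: -1364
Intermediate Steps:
-44*((-5 - 1*(-16)) + 20) = -44*((-5 + 16) + 20) = -44*(11 + 20) = -44*31 = -1364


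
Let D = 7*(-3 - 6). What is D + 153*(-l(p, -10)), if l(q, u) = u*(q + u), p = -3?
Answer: -19953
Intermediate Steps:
D = -63 (D = 7*(-9) = -63)
D + 153*(-l(p, -10)) = -63 + 153*(-(-10)*(-3 - 10)) = -63 + 153*(-(-10)*(-13)) = -63 + 153*(-1*130) = -63 + 153*(-130) = -63 - 19890 = -19953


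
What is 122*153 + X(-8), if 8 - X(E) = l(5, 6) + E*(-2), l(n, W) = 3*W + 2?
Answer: 18638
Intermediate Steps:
l(n, W) = 2 + 3*W
X(E) = -12 + 2*E (X(E) = 8 - ((2 + 3*6) + E*(-2)) = 8 - ((2 + 18) - 2*E) = 8 - (20 - 2*E) = 8 + (-20 + 2*E) = -12 + 2*E)
122*153 + X(-8) = 122*153 + (-12 + 2*(-8)) = 18666 + (-12 - 16) = 18666 - 28 = 18638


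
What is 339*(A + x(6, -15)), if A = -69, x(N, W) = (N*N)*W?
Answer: -206451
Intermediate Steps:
x(N, W) = W*N² (x(N, W) = N²*W = W*N²)
339*(A + x(6, -15)) = 339*(-69 - 15*6²) = 339*(-69 - 15*36) = 339*(-69 - 540) = 339*(-609) = -206451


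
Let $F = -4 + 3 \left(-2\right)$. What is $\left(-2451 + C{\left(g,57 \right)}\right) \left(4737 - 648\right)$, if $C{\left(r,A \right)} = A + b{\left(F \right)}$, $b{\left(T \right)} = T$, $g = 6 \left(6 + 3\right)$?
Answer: $-9829956$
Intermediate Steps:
$F = -10$ ($F = -4 - 6 = -10$)
$g = 54$ ($g = 6 \cdot 9 = 54$)
$C{\left(r,A \right)} = -10 + A$ ($C{\left(r,A \right)} = A - 10 = -10 + A$)
$\left(-2451 + C{\left(g,57 \right)}\right) \left(4737 - 648\right) = \left(-2451 + \left(-10 + 57\right)\right) \left(4737 - 648\right) = \left(-2451 + 47\right) 4089 = \left(-2404\right) 4089 = -9829956$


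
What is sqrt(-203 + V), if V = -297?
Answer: 10*I*sqrt(5) ≈ 22.361*I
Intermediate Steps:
sqrt(-203 + V) = sqrt(-203 - 297) = sqrt(-500) = 10*I*sqrt(5)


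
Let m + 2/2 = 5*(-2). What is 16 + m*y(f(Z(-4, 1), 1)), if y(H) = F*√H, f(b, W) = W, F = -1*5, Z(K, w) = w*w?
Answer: 71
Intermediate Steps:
Z(K, w) = w²
F = -5
m = -11 (m = -1 + 5*(-2) = -1 - 10 = -11)
y(H) = -5*√H
16 + m*y(f(Z(-4, 1), 1)) = 16 - (-55)*√1 = 16 - (-55) = 16 - 11*(-5) = 16 + 55 = 71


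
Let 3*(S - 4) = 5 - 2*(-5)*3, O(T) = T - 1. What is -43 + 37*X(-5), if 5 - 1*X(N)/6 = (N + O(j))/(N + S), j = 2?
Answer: 4601/4 ≈ 1150.3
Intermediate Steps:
O(T) = -1 + T
S = 47/3 (S = 4 + (5 - 2*(-5)*3)/3 = 4 + (5 + 10*3)/3 = 4 + (5 + 30)/3 = 4 + (⅓)*35 = 4 + 35/3 = 47/3 ≈ 15.667)
X(N) = 30 - 6*(1 + N)/(47/3 + N) (X(N) = 30 - 6*(N + (-1 + 2))/(N + 47/3) = 30 - 6*(N + 1)/(47/3 + N) = 30 - 6*(1 + N)/(47/3 + N))
-43 + 37*X(-5) = -43 + 37*(24*(58 + 3*(-5))/(47 + 3*(-5))) = -43 + 37*(24*(58 - 15)/(47 - 15)) = -43 + 37*(24*43/32) = -43 + 37*(24*(1/32)*43) = -43 + 37*(129/4) = -43 + 4773/4 = 4601/4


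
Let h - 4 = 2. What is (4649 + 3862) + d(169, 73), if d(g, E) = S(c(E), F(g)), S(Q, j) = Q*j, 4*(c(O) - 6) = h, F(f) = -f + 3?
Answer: 7266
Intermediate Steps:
F(f) = 3 - f
h = 6 (h = 4 + 2 = 6)
c(O) = 15/2 (c(O) = 6 + (¼)*6 = 6 + 3/2 = 15/2)
d(g, E) = 45/2 - 15*g/2 (d(g, E) = 15*(3 - g)/2 = 45/2 - 15*g/2)
(4649 + 3862) + d(169, 73) = (4649 + 3862) + (45/2 - 15/2*169) = 8511 + (45/2 - 2535/2) = 8511 - 1245 = 7266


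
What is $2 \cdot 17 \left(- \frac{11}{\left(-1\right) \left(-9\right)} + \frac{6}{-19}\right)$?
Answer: $- \frac{8942}{171} \approx -52.292$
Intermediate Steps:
$2 \cdot 17 \left(- \frac{11}{\left(-1\right) \left(-9\right)} + \frac{6}{-19}\right) = 34 \left(- \frac{11}{9} + 6 \left(- \frac{1}{19}\right)\right) = 34 \left(\left(-11\right) \frac{1}{9} - \frac{6}{19}\right) = 34 \left(- \frac{11}{9} - \frac{6}{19}\right) = 34 \left(- \frac{263}{171}\right) = - \frac{8942}{171}$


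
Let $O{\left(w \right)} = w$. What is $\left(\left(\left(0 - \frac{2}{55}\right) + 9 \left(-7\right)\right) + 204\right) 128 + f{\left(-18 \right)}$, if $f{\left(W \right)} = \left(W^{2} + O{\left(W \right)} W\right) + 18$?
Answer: $\frac{1029014}{55} \approx 18709.0$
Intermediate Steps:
$f{\left(W \right)} = 18 + 2 W^{2}$ ($f{\left(W \right)} = \left(W^{2} + W W\right) + 18 = \left(W^{2} + W^{2}\right) + 18 = 2 W^{2} + 18 = 18 + 2 W^{2}$)
$\left(\left(\left(0 - \frac{2}{55}\right) + 9 \left(-7\right)\right) + 204\right) 128 + f{\left(-18 \right)} = \left(\left(\left(0 - \frac{2}{55}\right) + 9 \left(-7\right)\right) + 204\right) 128 + \left(18 + 2 \left(-18\right)^{2}\right) = \left(\left(\left(0 - \frac{2}{55}\right) - 63\right) + 204\right) 128 + \left(18 + 2 \cdot 324\right) = \left(\left(\left(0 - \frac{2}{55}\right) - 63\right) + 204\right) 128 + \left(18 + 648\right) = \left(\left(- \frac{2}{55} - 63\right) + 204\right) 128 + 666 = \left(- \frac{3467}{55} + 204\right) 128 + 666 = \frac{7753}{55} \cdot 128 + 666 = \frac{992384}{55} + 666 = \frac{1029014}{55}$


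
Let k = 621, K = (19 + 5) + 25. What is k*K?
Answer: 30429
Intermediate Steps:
K = 49 (K = 24 + 25 = 49)
k*K = 621*49 = 30429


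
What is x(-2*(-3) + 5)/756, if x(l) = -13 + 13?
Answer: 0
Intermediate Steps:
x(l) = 0
x(-2*(-3) + 5)/756 = 0/756 = 0*(1/756) = 0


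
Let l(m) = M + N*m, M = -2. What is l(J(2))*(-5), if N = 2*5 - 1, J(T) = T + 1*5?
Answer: -305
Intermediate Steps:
J(T) = 5 + T (J(T) = T + 5 = 5 + T)
N = 9 (N = 10 - 1 = 9)
l(m) = -2 + 9*m
l(J(2))*(-5) = (-2 + 9*(5 + 2))*(-5) = (-2 + 9*7)*(-5) = (-2 + 63)*(-5) = 61*(-5) = -305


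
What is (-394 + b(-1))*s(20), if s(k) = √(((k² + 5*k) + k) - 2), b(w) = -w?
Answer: -393*√518 ≈ -8944.5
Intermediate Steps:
s(k) = √(-2 + k² + 6*k) (s(k) = √((k² + 6*k) - 2) = √(-2 + k² + 6*k))
(-394 + b(-1))*s(20) = (-394 - 1*(-1))*√(-2 + 20² + 6*20) = (-394 + 1)*√(-2 + 400 + 120) = -393*√518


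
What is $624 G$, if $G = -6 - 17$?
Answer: $-14352$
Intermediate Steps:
$G = -23$ ($G = -6 - 17 = -23$)
$624 G = 624 \left(-23\right) = -14352$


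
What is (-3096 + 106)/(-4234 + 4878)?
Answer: -65/14 ≈ -4.6429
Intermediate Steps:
(-3096 + 106)/(-4234 + 4878) = -2990/644 = -2990*1/644 = -65/14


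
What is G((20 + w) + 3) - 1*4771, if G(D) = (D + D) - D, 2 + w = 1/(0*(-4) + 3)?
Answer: -14249/3 ≈ -4749.7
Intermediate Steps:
w = -5/3 (w = -2 + 1/(0*(-4) + 3) = -2 + 1/(0 + 3) = -2 + 1/3 = -5/3 ≈ -1.6667)
G(D) = D (G(D) = 2*D - D = D)
G((20 + w) + 3) - 1*4771 = ((20 - 5/3) + 3) - 1*4771 = (55/3 + 3) - 4771 = 64/3 - 4771 = -14249/3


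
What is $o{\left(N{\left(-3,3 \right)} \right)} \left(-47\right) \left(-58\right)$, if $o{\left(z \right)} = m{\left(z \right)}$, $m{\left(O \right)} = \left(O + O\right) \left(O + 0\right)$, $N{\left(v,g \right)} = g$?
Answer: $49068$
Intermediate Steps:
$m{\left(O \right)} = 2 O^{2}$ ($m{\left(O \right)} = 2 O O = 2 O^{2}$)
$o{\left(z \right)} = 2 z^{2}$
$o{\left(N{\left(-3,3 \right)} \right)} \left(-47\right) \left(-58\right) = 2 \cdot 3^{2} \left(-47\right) \left(-58\right) = 2 \cdot 9 \left(-47\right) \left(-58\right) = 18 \left(-47\right) \left(-58\right) = \left(-846\right) \left(-58\right) = 49068$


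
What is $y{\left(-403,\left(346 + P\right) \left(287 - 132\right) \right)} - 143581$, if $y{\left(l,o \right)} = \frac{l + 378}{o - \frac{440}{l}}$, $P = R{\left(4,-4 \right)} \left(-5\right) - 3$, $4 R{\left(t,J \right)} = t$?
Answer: $- \frac{606302649497}{4222722} \approx -1.4358 \cdot 10^{5}$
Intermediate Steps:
$R{\left(t,J \right)} = \frac{t}{4}$
$P = -8$ ($P = \frac{1}{4} \cdot 4 \left(-5\right) - 3 = 1 \left(-5\right) - 3 = -5 - 3 = -8$)
$y{\left(l,o \right)} = \frac{378 + l}{o - \frac{440}{l}}$
$y{\left(-403,\left(346 + P\right) \left(287 - 132\right) \right)} - 143581 = - \frac{403 \left(378 - 403\right)}{-440 - 403 \left(346 - 8\right) \left(287 - 132\right)} - 143581 = \left(-403\right) \frac{1}{-440 - 403 \cdot 338 \cdot 155} \left(-25\right) - 143581 = \left(-403\right) \frac{1}{-440 - 21113170} \left(-25\right) - 143581 = \left(-403\right) \frac{1}{-21113610} \left(-25\right) - 143581 = \left(-403\right) \left(- \frac{1}{21113610}\right) \left(-25\right) - 143581 = - \frac{2015}{4222722} - 143581 = - \frac{606302649497}{4222722}$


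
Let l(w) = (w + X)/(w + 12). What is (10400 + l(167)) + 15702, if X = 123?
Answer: 4672548/179 ≈ 26104.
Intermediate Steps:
l(w) = (123 + w)/(12 + w) (l(w) = (w + 123)/(w + 12) = (123 + w)/(12 + w))
(10400 + l(167)) + 15702 = (10400 + (123 + 167)/(12 + 167)) + 15702 = (10400 + 290/179) + 15702 = 1861890/179 + 15702 = 4672548/179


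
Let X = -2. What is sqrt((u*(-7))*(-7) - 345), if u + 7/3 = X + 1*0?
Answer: 2*I*sqrt(1254)/3 ≈ 23.608*I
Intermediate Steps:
u = -13/3 (u = -7/3 + (-2 + 1*0) = -7/3 + (-2 + 0) = -7/3 - 2 = -13/3 ≈ -4.3333)
sqrt((u*(-7))*(-7) - 345) = sqrt(-13/3*(-7)*(-7) - 345) = sqrt((91/3)*(-7) - 345) = sqrt(-637/3 - 345) = sqrt(-1672/3) = 2*I*sqrt(1254)/3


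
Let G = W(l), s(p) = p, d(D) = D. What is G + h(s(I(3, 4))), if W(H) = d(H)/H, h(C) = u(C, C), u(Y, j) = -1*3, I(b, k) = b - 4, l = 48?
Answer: -2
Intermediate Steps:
I(b, k) = -4 + b
u(Y, j) = -3
h(C) = -3
W(H) = 1 (W(H) = H/H = 1)
G = 1
G + h(s(I(3, 4))) = 1 - 3 = -2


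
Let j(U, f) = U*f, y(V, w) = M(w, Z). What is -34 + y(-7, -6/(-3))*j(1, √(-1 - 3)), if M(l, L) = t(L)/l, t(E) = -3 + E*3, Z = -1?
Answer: -34 - 6*I ≈ -34.0 - 6.0*I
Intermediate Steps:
t(E) = -3 + 3*E
M(l, L) = (-3 + 3*L)/l
y(V, w) = -6/w (y(V, w) = 3*(-1 - 1)/w = 3*(-2)/w = -6/w)
-34 + y(-7, -6/(-3))*j(1, √(-1 - 3)) = -34 + (-6/((-6/(-3))))*(1*√(-1 - 3)) = -34 + (-6/((-6*(-⅓))))*(1*√(-4)) = -34 + (-6/2)*(1*(2*I)) = -34 + (-6*½)*(2*I) = -34 - 6*I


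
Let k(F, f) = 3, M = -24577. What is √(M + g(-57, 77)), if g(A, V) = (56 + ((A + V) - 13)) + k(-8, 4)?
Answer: I*√24511 ≈ 156.56*I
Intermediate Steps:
g(A, V) = 46 + A + V (g(A, V) = (56 + ((A + V) - 13)) + 3 = (56 + (-13 + A + V)) + 3 = (43 + A + V) + 3 = 46 + A + V)
√(M + g(-57, 77)) = √(-24577 + (46 - 57 + 77)) = √(-24577 + 66) = √(-24511) = I*√24511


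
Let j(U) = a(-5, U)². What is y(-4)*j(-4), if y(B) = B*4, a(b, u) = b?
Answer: -400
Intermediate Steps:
j(U) = 25 (j(U) = (-5)² = 25)
y(B) = 4*B
y(-4)*j(-4) = (4*(-4))*25 = -16*25 = -400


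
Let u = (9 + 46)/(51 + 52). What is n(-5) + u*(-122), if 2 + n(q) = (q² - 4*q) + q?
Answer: -2796/103 ≈ -27.146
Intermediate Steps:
u = 55/103 ≈ 0.53398
n(q) = -2 + q² - 3*q (n(q) = -2 + ((q² - 4*q) + q) = -2 + (q² - 3*q) = -2 + q² - 3*q)
n(-5) + u*(-122) = (-2 + (-5)² - 3*(-5)) + (55/103)*(-122) = (-2 + 25 + 15) - 6710/103 = 38 - 6710/103 = -2796/103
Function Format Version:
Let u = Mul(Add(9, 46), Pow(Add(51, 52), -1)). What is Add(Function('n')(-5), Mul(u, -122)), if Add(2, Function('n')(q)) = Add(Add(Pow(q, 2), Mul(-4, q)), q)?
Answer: Rational(-2796, 103) ≈ -27.146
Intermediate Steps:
u = Rational(55, 103) (u = Mul(55, Pow(103, -1)) = Mul(55, Rational(1, 103)) = Rational(55, 103) ≈ 0.53398)
Function('n')(q) = Add(-2, Pow(q, 2), Mul(-3, q)) (Function('n')(q) = Add(-2, Add(Add(Pow(q, 2), Mul(-4, q)), q)) = Add(-2, Add(Pow(q, 2), Mul(-3, q))) = Add(-2, Pow(q, 2), Mul(-3, q)))
Add(Function('n')(-5), Mul(u, -122)) = Add(Add(-2, Pow(-5, 2), Mul(-3, -5)), Mul(Rational(55, 103), -122)) = Add(Add(-2, 25, 15), Rational(-6710, 103)) = Add(38, Rational(-6710, 103)) = Rational(-2796, 103)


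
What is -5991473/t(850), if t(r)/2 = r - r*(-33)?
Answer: -5991473/57800 ≈ -103.66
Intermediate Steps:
t(r) = 68*r (t(r) = 2*(r - r*(-33)) = 2*(r - (-33)*r) = 2*(r + 33*r) = 2*(34*r) = 68*r)
-5991473/t(850) = -5991473/(68*850) = -5991473/57800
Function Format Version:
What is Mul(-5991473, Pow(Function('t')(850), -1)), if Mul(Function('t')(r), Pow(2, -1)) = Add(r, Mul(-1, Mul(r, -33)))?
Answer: Rational(-5991473, 57800) ≈ -103.66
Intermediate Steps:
Function('t')(r) = Mul(68, r) (Function('t')(r) = Mul(2, Add(r, Mul(-1, Mul(r, -33)))) = Mul(2, Add(r, Mul(-1, Mul(-33, r)))) = Mul(2, Add(r, Mul(33, r))) = Mul(2, Mul(34, r)) = Mul(68, r))
Mul(-5991473, Pow(Function('t')(850), -1)) = Mul(-5991473, Pow(Mul(68, 850), -1)) = Mul(-5991473, Pow(57800, -1)) = Mul(-5991473, Rational(1, 57800)) = Rational(-5991473, 57800)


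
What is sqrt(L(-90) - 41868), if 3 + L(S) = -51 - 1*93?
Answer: I*sqrt(42015) ≈ 204.98*I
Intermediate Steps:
L(S) = -147 (L(S) = -3 + (-51 - 1*93) = -3 + (-51 - 93) = -3 - 144 = -147)
sqrt(L(-90) - 41868) = sqrt(-147 - 41868) = sqrt(-42015) = I*sqrt(42015)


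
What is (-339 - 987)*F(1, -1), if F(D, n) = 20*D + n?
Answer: -25194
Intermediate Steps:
F(D, n) = n + 20*D
(-339 - 987)*F(1, -1) = (-339 - 987)*(-1 + 20*1) = -1326*(-1 + 20) = -1326*19 = -25194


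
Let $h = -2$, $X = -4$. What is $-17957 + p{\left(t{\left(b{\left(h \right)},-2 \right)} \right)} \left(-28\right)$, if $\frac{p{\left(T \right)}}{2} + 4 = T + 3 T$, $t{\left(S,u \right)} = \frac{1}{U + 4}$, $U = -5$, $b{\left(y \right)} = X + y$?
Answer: $-17509$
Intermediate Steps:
$b{\left(y \right)} = -4 + y$
$t{\left(S,u \right)} = -1$ ($t{\left(S,u \right)} = \frac{1}{-5 + 4} = \frac{1}{-1} = -1$)
$p{\left(T \right)} = -8 + 8 T$ ($p{\left(T \right)} = -8 + 2 \left(T + 3 T\right) = -8 + 2 \cdot 4 T = -8 + 8 T$)
$-17957 + p{\left(t{\left(b{\left(h \right)},-2 \right)} \right)} \left(-28\right) = -17957 + \left(-8 + 8 \left(-1\right)\right) \left(-28\right) = -17957 + \left(-8 - 8\right) \left(-28\right) = -17957 - -448 = -17957 + 448 = -17509$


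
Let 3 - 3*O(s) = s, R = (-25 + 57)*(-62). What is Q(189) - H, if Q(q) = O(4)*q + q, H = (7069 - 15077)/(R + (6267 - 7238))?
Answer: 364322/2955 ≈ 123.29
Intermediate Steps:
R = -1984 (R = 32*(-62) = -1984)
O(s) = 1 - s/3
H = 8008/2955 (H = (7069 - 15077)/(-1984 + (6267 - 7238)) = -8008/(-1984 - 971) = -8008/(-2955) = -8008*(-1/2955) = 8008/2955 ≈ 2.7100)
Q(q) = 2*q/3 (Q(q) = (1 - ⅓*4)*q + q = (1 - 4/3)*q + q = -q/3 + q = 2*q/3)
Q(189) - H = (⅔)*189 - 1*8008/2955 = 126 - 8008/2955 = 364322/2955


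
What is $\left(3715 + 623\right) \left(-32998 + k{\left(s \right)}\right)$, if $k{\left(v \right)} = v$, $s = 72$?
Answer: $-142832988$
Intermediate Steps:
$\left(3715 + 623\right) \left(-32998 + k{\left(s \right)}\right) = \left(3715 + 623\right) \left(-32998 + 72\right) = 4338 \left(-32926\right) = -142832988$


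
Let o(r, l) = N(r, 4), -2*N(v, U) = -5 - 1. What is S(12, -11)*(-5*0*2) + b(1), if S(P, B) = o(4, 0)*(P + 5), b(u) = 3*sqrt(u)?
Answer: 3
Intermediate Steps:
N(v, U) = 3 (N(v, U) = -(-5 - 1)/2 = -1/2*(-6) = 3)
o(r, l) = 3
S(P, B) = 15 + 3*P (S(P, B) = 3*(P + 5) = 3*(5 + P) = 15 + 3*P)
S(12, -11)*(-5*0*2) + b(1) = (15 + 3*12)*(-5*0*2) + 3*sqrt(1) = (15 + 36)*(0*2) + 3*1 = 51*0 + 3 = 0 + 3 = 3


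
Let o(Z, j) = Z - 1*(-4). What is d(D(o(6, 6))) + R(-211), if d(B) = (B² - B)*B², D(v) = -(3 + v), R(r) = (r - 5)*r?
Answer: 76334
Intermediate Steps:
o(Z, j) = 4 + Z (o(Z, j) = Z + 4 = 4 + Z)
R(r) = r*(-5 + r) (R(r) = (-5 + r)*r = r*(-5 + r))
D(v) = -3 - v
d(B) = B²*(B² - B)
d(D(o(6, 6))) + R(-211) = (-3 - (4 + 6))³*(-1 + (-3 - (4 + 6))) - 211*(-5 - 211) = (-3 - 1*10)³*(-1 + (-3 - 1*10)) - 211*(-216) = (-3 - 10)³*(-1 + (-3 - 10)) + 45576 = (-13)³*(-1 - 13) + 45576 = -2197*(-14) + 45576 = 30758 + 45576 = 76334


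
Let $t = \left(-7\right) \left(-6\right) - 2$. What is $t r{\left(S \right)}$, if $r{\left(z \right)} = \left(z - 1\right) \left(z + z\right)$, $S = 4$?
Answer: $960$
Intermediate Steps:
$t = 40$ ($t = 42 - 2 = 40$)
$r{\left(z \right)} = 2 z \left(-1 + z\right)$ ($r{\left(z \right)} = \left(-1 + z\right) 2 z = 2 z \left(-1 + z\right)$)
$t r{\left(S \right)} = 40 \cdot 2 \cdot 4 \left(-1 + 4\right) = 40 \cdot 2 \cdot 4 \cdot 3 = 40 \cdot 24 = 960$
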